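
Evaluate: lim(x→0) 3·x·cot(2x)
This is a 0·∞ indeterminate form.

Rewrite 0·∞ as a quotient (0/0 or ∞/∞ form), then apply L'Hôpital's rule:
  lim(x→0) 3·x·cot(2x) = 3/2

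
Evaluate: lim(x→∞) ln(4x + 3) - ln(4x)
This is an ∞-∞ indeterminate form.

Combine fractions or rationalize to convert ∞-∞ to 0/0 form:
  lim(x→∞) ln(4x + 3) - ln(4x) = 0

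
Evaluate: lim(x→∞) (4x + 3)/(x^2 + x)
This is an ∞/∞ indeterminate form.

Apply L'Hôpital's rule: differentiate numerator and denominator separately.
  f(x) = 4·x + 3   ⇒   f'(x) = 4
  g(x) = x^2 + x   ⇒   g'(x) = 2·x + 1
  lim(x→∞) f'(x)/g'(x) = lim(x→∞) (4)/(2·x + 1)
  = 0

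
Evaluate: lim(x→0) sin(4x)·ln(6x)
This is a 0·∞ indeterminate form.

Rewrite 0·∞ as a quotient (0/0 or ∞/∞ form), then apply L'Hôpital's rule:
  lim(x→0) sin(4x)·ln(6x) = 0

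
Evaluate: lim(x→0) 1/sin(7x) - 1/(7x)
This is an ∞-∞ indeterminate form.

Combine fractions or rationalize to convert ∞-∞ to 0/0 form:
  lim(x→0) 1/sin(7x) - 1/(7x) = 0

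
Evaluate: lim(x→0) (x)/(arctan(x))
This is a 0/0 indeterminate form.

Apply L'Hôpital's rule: differentiate numerator and denominator separately.
  f(x) = x   ⇒   f'(x) = 1
  g(x) = atan(x)   ⇒   g'(x) = 1/(x^2 + 1)
  lim(x→0) f'(x)/g'(x) = lim(x→0) (1)/(1/(x^2 + 1))
  = 1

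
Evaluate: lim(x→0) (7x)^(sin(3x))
This is an exponential indeterminate form.

For exponential indeterminate forms, take the natural log:
  Let L = lim(x→0) (7x)^(sin(3x))
  Then ln(L) = lim(x→0) [exponent × ln(base)]
  Evaluate using L'Hôpital or standard limits, then exponentiate.
  L = 1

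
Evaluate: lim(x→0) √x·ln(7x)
This is a 0·∞ indeterminate form.

Rewrite 0·∞ as a quotient (0/0 or ∞/∞ form), then apply L'Hôpital's rule:
  lim(x→0) √x·ln(7x) = 0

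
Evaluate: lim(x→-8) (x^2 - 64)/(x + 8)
This is a standard limit.

Factor or rationalize the expression:
  lim(x→-8) (x^2 - 64)/(x + 8) = -16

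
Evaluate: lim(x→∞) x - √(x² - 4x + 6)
This is an ∞-∞ indeterminate form.

Combine fractions or rationalize to convert ∞-∞ to 0/0 form:
  lim(x→∞) x - √(x² - 4x + 6) = 2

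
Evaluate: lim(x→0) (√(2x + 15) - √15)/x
This is a standard limit.

Factor or rationalize the expression:
  lim(x→0) (√(2x + 15) - √15)/x = sqrt(15)/15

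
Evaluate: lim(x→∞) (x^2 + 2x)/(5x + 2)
This is an ∞/∞ indeterminate form.

Apply L'Hôpital's rule: differentiate numerator and denominator separately.
  f(x) = x^2 + 2·x   ⇒   f'(x) = 2·x + 2
  g(x) = 5·x + 2   ⇒   g'(x) = 5
  lim(x→∞) f'(x)/g'(x) = lim(x→∞) (2·x + 2)/(5)
  = ∞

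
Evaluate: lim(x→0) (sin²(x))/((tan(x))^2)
This is a 0/0 indeterminate form.

Apply L'Hôpital's rule: differentiate numerator and denominator separately.
  f(x) = sin(x)^2   ⇒   f'(x) = 2·sin(x)·cos(x)
  g(x) = tan(x)^2   ⇒   g'(x) = (2·tan(x)^2 + 2)·tan(x)
  lim(x→0) f'(x)/g'(x) = lim(x→0) (2·sin(x)·cos(x))/((2·tan(x)^2 + 2)·tan(x))
  = 1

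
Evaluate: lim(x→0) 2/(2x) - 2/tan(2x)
This is an ∞-∞ indeterminate form.

Combine fractions or rationalize to convert ∞-∞ to 0/0 form:
  lim(x→0) 2/(2x) - 2/tan(2x) = 0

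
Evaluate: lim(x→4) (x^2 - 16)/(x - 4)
This is a standard limit.

Factor or rationalize the expression:
  lim(x→4) (x^2 - 16)/(x - 4) = 8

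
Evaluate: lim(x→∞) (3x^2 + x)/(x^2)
This is an ∞/∞ indeterminate form.

Apply L'Hôpital's rule: differentiate numerator and denominator separately.
  f(x) = 3·x^2 + x   ⇒   f'(x) = 6·x + 1
  g(x) = x^2   ⇒   g'(x) = 2·x
  lim(x→∞) f'(x)/g'(x) = lim(x→∞) (6·x + 1)/(2·x)
  = 3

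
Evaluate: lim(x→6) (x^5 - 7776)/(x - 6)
This is a standard limit.

Factor or rationalize the expression:
  lim(x→6) (x^5 - 7776)/(x - 6) = 6480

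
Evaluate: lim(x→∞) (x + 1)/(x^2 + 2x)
This is an ∞/∞ indeterminate form.

Apply L'Hôpital's rule: differentiate numerator and denominator separately.
  f(x) = x + 1   ⇒   f'(x) = 1
  g(x) = x^2 + 2·x   ⇒   g'(x) = 2·x + 2
  lim(x→∞) f'(x)/g'(x) = lim(x→∞) (1)/(2·x + 2)
  = 0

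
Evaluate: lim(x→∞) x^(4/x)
This is an exponential indeterminate form.

For exponential indeterminate forms, take the natural log:
  Let L = lim(x→∞) x^(4/x)
  Then ln(L) = lim(x→∞) [exponent × ln(base)]
  Evaluate using L'Hôpital or standard limits, then exponentiate.
  L = 1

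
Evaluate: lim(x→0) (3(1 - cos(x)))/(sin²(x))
This is a 0/0 indeterminate form.

Apply L'Hôpital's rule: differentiate numerator and denominator separately.
  f(x) = 3 - 3·cos(x)   ⇒   f'(x) = 3·sin(x)
  g(x) = sin(x)^2   ⇒   g'(x) = 2·sin(x)·cos(x)
  lim(x→0) f'(x)/g'(x) = lim(x→0) (3·sin(x))/(2·sin(x)·cos(x))
  = 3/2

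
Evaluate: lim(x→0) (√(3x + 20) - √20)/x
This is a standard limit.

Factor or rationalize the expression:
  lim(x→0) (√(3x + 20) - √20)/x = 3·sqrt(5)/20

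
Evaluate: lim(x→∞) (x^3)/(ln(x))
This is an ∞/∞ indeterminate form.

Apply L'Hôpital's rule: differentiate numerator and denominator separately.
  f(x) = x^3   ⇒   f'(x) = 3·x^2
  g(x) = ln(x)   ⇒   g'(x) = 1/x
  lim(x→∞) f'(x)/g'(x) = lim(x→∞) (3·x^2)/(1/x)
  = ∞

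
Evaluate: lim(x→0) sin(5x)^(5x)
This is an exponential indeterminate form.

For exponential indeterminate forms, take the natural log:
  Let L = lim(x→0) sin(5x)^(5x)
  Then ln(L) = lim(x→0) [exponent × ln(base)]
  Evaluate using L'Hôpital or standard limits, then exponentiate.
  L = 1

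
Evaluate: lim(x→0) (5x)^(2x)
This is an exponential indeterminate form.

For exponential indeterminate forms, take the natural log:
  Let L = lim(x→0) (5x)^(2x)
  Then ln(L) = lim(x→0) [exponent × ln(base)]
  Evaluate using L'Hôpital or standard limits, then exponentiate.
  L = 1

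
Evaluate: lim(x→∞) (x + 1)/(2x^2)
This is an ∞/∞ indeterminate form.

Apply L'Hôpital's rule: differentiate numerator and denominator separately.
  f(x) = x + 1   ⇒   f'(x) = 1
  g(x) = 2·x^2   ⇒   g'(x) = 4·x
  lim(x→∞) f'(x)/g'(x) = lim(x→∞) (1)/(4·x)
  = 0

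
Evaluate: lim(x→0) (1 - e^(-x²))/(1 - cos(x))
This is a 0/0 indeterminate form.

Apply L'Hôpital's rule: differentiate numerator and denominator separately.
  f(x) = 1 - e^(-x^2)   ⇒   f'(x) = 2·x·e^(-x^2)
  g(x) = 1 - cos(x)   ⇒   g'(x) = sin(x)
  lim(x→0) f'(x)/g'(x) = lim(x→0) (2·x·e^(-x^2))/(sin(x))
  = 2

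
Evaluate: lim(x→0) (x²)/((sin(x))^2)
This is a 0/0 indeterminate form.

Apply L'Hôpital's rule: differentiate numerator and denominator separately.
  f(x) = x^2   ⇒   f'(x) = 2·x
  g(x) = sin(x)^2   ⇒   g'(x) = 2·sin(x)·cos(x)
  lim(x→0) f'(x)/g'(x) = lim(x→0) (2·x)/(2·sin(x)·cos(x))
  = 1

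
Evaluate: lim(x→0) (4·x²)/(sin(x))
This is a 0/0 indeterminate form.

Apply L'Hôpital's rule: differentiate numerator and denominator separately.
  f(x) = 4·x^2   ⇒   f'(x) = 8·x
  g(x) = sin(x)   ⇒   g'(x) = cos(x)
  lim(x→0) f'(x)/g'(x) = lim(x→0) (8·x)/(cos(x))
  = 0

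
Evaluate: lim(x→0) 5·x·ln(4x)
This is a 0·∞ indeterminate form.

Rewrite 0·∞ as a quotient (0/0 or ∞/∞ form), then apply L'Hôpital's rule:
  lim(x→0) 5·x·ln(4x) = 0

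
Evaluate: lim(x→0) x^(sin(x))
This is an exponential indeterminate form.

For exponential indeterminate forms, take the natural log:
  Let L = lim(x→0) x^(sin(x))
  Then ln(L) = lim(x→0) [exponent × ln(base)]
  Evaluate using L'Hôpital or standard limits, then exponentiate.
  L = 1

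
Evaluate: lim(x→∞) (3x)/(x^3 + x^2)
This is an ∞/∞ indeterminate form.

Apply L'Hôpital's rule: differentiate numerator and denominator separately.
  f(x) = 3·x   ⇒   f'(x) = 3
  g(x) = x^3 + x^2   ⇒   g'(x) = 3·x^2 + 2·x
  lim(x→∞) f'(x)/g'(x) = lim(x→∞) (3)/(3·x^2 + 2·x)
  = 0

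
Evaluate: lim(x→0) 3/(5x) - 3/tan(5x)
This is an ∞-∞ indeterminate form.

Combine fractions or rationalize to convert ∞-∞ to 0/0 form:
  lim(x→0) 3/(5x) - 3/tan(5x) = 0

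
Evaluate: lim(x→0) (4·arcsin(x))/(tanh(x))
This is a 0/0 indeterminate form.

Apply L'Hôpital's rule: differentiate numerator and denominator separately.
  f(x) = 4·asin(x)   ⇒   f'(x) = 4/sqrt(1 - x^2)
  g(x) = tanh(x)   ⇒   g'(x) = 1 - tanh(x)^2
  lim(x→0) f'(x)/g'(x) = lim(x→0) (4/sqrt(1 - x^2))/(1 - tanh(x)^2)
  = 4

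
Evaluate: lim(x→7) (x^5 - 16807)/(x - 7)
This is a standard limit.

Factor or rationalize the expression:
  lim(x→7) (x^5 - 16807)/(x - 7) = 12005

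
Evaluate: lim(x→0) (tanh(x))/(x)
This is a 0/0 indeterminate form.

Apply L'Hôpital's rule: differentiate numerator and denominator separately.
  f(x) = tanh(x)   ⇒   f'(x) = 1 - tanh(x)^2
  g(x) = x   ⇒   g'(x) = 1
  lim(x→0) f'(x)/g'(x) = lim(x→0) (1 - tanh(x)^2)/(1)
  = 1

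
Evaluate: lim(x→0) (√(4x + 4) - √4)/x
This is a standard limit.

Factor or rationalize the expression:
  lim(x→0) (√(4x + 4) - √4)/x = 1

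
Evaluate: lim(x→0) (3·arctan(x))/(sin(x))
This is a 0/0 indeterminate form.

Apply L'Hôpital's rule: differentiate numerator and denominator separately.
  f(x) = 3·atan(x)   ⇒   f'(x) = 3/(x^2 + 1)
  g(x) = sin(x)   ⇒   g'(x) = cos(x)
  lim(x→0) f'(x)/g'(x) = lim(x→0) (3/(x^2 + 1))/(cos(x))
  = 3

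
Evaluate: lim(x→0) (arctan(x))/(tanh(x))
This is a 0/0 indeterminate form.

Apply L'Hôpital's rule: differentiate numerator and denominator separately.
  f(x) = atan(x)   ⇒   f'(x) = 1/(x^2 + 1)
  g(x) = tanh(x)   ⇒   g'(x) = 1 - tanh(x)^2
  lim(x→0) f'(x)/g'(x) = lim(x→0) (1/(x^2 + 1))/(1 - tanh(x)^2)
  = 1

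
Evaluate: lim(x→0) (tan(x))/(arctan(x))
This is a 0/0 indeterminate form.

Apply L'Hôpital's rule: differentiate numerator and denominator separately.
  f(x) = tan(x)   ⇒   f'(x) = tan(x)^2 + 1
  g(x) = atan(x)   ⇒   g'(x) = 1/(x^2 + 1)
  lim(x→0) f'(x)/g'(x) = lim(x→0) (tan(x)^2 + 1)/(1/(x^2 + 1))
  = 1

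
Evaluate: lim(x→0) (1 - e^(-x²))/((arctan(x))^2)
This is a 0/0 indeterminate form.

Apply L'Hôpital's rule: differentiate numerator and denominator separately.
  f(x) = 1 - e^(-x^2)   ⇒   f'(x) = 2·x·e^(-x^2)
  g(x) = atan(x)^2   ⇒   g'(x) = 2·atan(x)/(x^2 + 1)
  lim(x→0) f'(x)/g'(x) = lim(x→0) (2·x·e^(-x^2))/(2·atan(x)/(x^2 + 1))
  = 1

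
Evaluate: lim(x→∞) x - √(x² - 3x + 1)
This is an ∞-∞ indeterminate form.

Combine fractions or rationalize to convert ∞-∞ to 0/0 form:
  lim(x→∞) x - √(x² - 3x + 1) = 3/2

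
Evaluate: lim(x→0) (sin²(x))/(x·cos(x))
This is a 0/0 indeterminate form.

Apply L'Hôpital's rule: differentiate numerator and denominator separately.
  f(x) = sin(x)^2   ⇒   f'(x) = 2·sin(x)·cos(x)
  g(x) = x·cos(x)   ⇒   g'(x) = -x·sin(x) + cos(x)
  lim(x→0) f'(x)/g'(x) = lim(x→0) (2·sin(x)·cos(x))/(-x·sin(x) + cos(x))
  = 0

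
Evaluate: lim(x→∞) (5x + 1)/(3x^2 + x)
This is an ∞/∞ indeterminate form.

Apply L'Hôpital's rule: differentiate numerator and denominator separately.
  f(x) = 5·x + 1   ⇒   f'(x) = 5
  g(x) = 3·x^2 + x   ⇒   g'(x) = 6·x + 1
  lim(x→∞) f'(x)/g'(x) = lim(x→∞) (5)/(6·x + 1)
  = 0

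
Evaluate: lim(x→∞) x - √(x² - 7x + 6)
This is an ∞-∞ indeterminate form.

Combine fractions or rationalize to convert ∞-∞ to 0/0 form:
  lim(x→∞) x - √(x² - 7x + 6) = 7/2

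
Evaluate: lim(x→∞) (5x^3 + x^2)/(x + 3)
This is an ∞/∞ indeterminate form.

Apply L'Hôpital's rule: differentiate numerator and denominator separately.
  f(x) = 5·x^3 + x^2   ⇒   f'(x) = 15·x^2 + 2·x
  g(x) = x + 3   ⇒   g'(x) = 1
  lim(x→∞) f'(x)/g'(x) = lim(x→∞) (15·x^2 + 2·x)/(1)
  = ∞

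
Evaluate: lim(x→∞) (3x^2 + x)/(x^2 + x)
This is an ∞/∞ indeterminate form.

Apply L'Hôpital's rule: differentiate numerator and denominator separately.
  f(x) = 3·x^2 + x   ⇒   f'(x) = 6·x + 1
  g(x) = x^2 + x   ⇒   g'(x) = 2·x + 1
  lim(x→∞) f'(x)/g'(x) = lim(x→∞) (6·x + 1)/(2·x + 1)
  = 3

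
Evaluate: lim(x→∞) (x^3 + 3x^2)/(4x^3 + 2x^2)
This is an ∞/∞ indeterminate form.

Apply L'Hôpital's rule: differentiate numerator and denominator separately.
  f(x) = x^3 + 3·x^2   ⇒   f'(x) = 3·x^2 + 6·x
  g(x) = 4·x^3 + 2·x^2   ⇒   g'(x) = 12·x^2 + 4·x
  lim(x→∞) f'(x)/g'(x) = lim(x→∞) (3·x^2 + 6·x)/(12·x^2 + 4·x)
  = 1/4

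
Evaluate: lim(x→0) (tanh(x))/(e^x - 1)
This is a 0/0 indeterminate form.

Apply L'Hôpital's rule: differentiate numerator and denominator separately.
  f(x) = tanh(x)   ⇒   f'(x) = 1 - tanh(x)^2
  g(x) = e^(x) - 1   ⇒   g'(x) = e^(x)
  lim(x→0) f'(x)/g'(x) = lim(x→0) (1 - tanh(x)^2)/(e^(x))
  = 1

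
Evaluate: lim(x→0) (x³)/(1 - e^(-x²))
This is a 0/0 indeterminate form.

Apply L'Hôpital's rule: differentiate numerator and denominator separately.
  f(x) = x^3   ⇒   f'(x) = 3·x^2
  g(x) = 1 - e^(-x^2)   ⇒   g'(x) = 2·x·e^(-x^2)
  lim(x→0) f'(x)/g'(x) = lim(x→0) (3·x^2)/(2·x·e^(-x^2))
  = 0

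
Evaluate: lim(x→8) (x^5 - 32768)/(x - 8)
This is a standard limit.

Factor or rationalize the expression:
  lim(x→8) (x^5 - 32768)/(x - 8) = 20480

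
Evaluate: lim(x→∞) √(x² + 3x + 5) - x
This is an ∞-∞ indeterminate form.

Combine fractions or rationalize to convert ∞-∞ to 0/0 form:
  lim(x→∞) √(x² + 3x + 5) - x = 3/2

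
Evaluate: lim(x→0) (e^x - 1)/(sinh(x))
This is a 0/0 indeterminate form.

Apply L'Hôpital's rule: differentiate numerator and denominator separately.
  f(x) = e^(x) - 1   ⇒   f'(x) = e^(x)
  g(x) = sinh(x)   ⇒   g'(x) = cosh(x)
  lim(x→0) f'(x)/g'(x) = lim(x→0) (e^(x))/(cosh(x))
  = 1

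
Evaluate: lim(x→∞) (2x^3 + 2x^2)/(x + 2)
This is an ∞/∞ indeterminate form.

Apply L'Hôpital's rule: differentiate numerator and denominator separately.
  f(x) = 2·x^3 + 2·x^2   ⇒   f'(x) = 6·x^2 + 4·x
  g(x) = x + 2   ⇒   g'(x) = 1
  lim(x→∞) f'(x)/g'(x) = lim(x→∞) (6·x^2 + 4·x)/(1)
  = ∞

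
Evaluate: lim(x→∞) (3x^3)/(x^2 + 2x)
This is an ∞/∞ indeterminate form.

Apply L'Hôpital's rule: differentiate numerator and denominator separately.
  f(x) = 3·x^3   ⇒   f'(x) = 9·x^2
  g(x) = x^2 + 2·x   ⇒   g'(x) = 2·x + 2
  lim(x→∞) f'(x)/g'(x) = lim(x→∞) (9·x^2)/(2·x + 2)
  = ∞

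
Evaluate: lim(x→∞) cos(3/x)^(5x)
This is an exponential indeterminate form.

For exponential indeterminate forms, take the natural log:
  Let L = lim(x→∞) cos(3/x)^(5x)
  Then ln(L) = lim(x→∞) [exponent × ln(base)]
  Evaluate using L'Hôpital or standard limits, then exponentiate.
  L = 1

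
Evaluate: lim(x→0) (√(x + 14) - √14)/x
This is a standard limit.

Factor or rationalize the expression:
  lim(x→0) (√(x + 14) - √14)/x = sqrt(14)/28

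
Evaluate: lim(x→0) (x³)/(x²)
This is a 0/0 indeterminate form.

Apply L'Hôpital's rule: differentiate numerator and denominator separately.
  f(x) = x^3   ⇒   f'(x) = 3·x^2
  g(x) = x^2   ⇒   g'(x) = 2·x
  lim(x→0) f'(x)/g'(x) = lim(x→0) (3·x^2)/(2·x)
  = 0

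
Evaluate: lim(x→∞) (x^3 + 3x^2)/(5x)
This is an ∞/∞ indeterminate form.

Apply L'Hôpital's rule: differentiate numerator and denominator separately.
  f(x) = x^3 + 3·x^2   ⇒   f'(x) = 3·x^2 + 6·x
  g(x) = 5·x   ⇒   g'(x) = 5
  lim(x→∞) f'(x)/g'(x) = lim(x→∞) (3·x^2 + 6·x)/(5)
  = ∞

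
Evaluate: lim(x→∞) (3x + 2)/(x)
This is an ∞/∞ indeterminate form.

Apply L'Hôpital's rule: differentiate numerator and denominator separately.
  f(x) = 3·x + 2   ⇒   f'(x) = 3
  g(x) = x   ⇒   g'(x) = 1
  lim(x→∞) f'(x)/g'(x) = lim(x→∞) (3)/(1)
  = 3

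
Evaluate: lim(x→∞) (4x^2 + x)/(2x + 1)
This is an ∞/∞ indeterminate form.

Apply L'Hôpital's rule: differentiate numerator and denominator separately.
  f(x) = 4·x^2 + x   ⇒   f'(x) = 8·x + 1
  g(x) = 2·x + 1   ⇒   g'(x) = 2
  lim(x→∞) f'(x)/g'(x) = lim(x→∞) (8·x + 1)/(2)
  = ∞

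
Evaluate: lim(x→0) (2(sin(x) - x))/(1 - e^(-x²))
This is a 0/0 indeterminate form.

Apply L'Hôpital's rule: differentiate numerator and denominator separately.
  f(x) = -2·x + 2·sin(x)   ⇒   f'(x) = 2·cos(x) - 2
  g(x) = 1 - e^(-x^2)   ⇒   g'(x) = 2·x·e^(-x^2)
  lim(x→0) f'(x)/g'(x) = lim(x→0) (2·cos(x) - 2)/(2·x·e^(-x^2))
  = 0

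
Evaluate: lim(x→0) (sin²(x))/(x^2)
This is a 0/0 indeterminate form.

Apply L'Hôpital's rule: differentiate numerator and denominator separately.
  f(x) = sin(x)^2   ⇒   f'(x) = 2·sin(x)·cos(x)
  g(x) = x^2   ⇒   g'(x) = 2·x
  lim(x→0) f'(x)/g'(x) = lim(x→0) (2·sin(x)·cos(x))/(2·x)
  = 1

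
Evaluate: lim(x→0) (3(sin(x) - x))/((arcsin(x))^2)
This is a 0/0 indeterminate form.

Apply L'Hôpital's rule: differentiate numerator and denominator separately.
  f(x) = -3·x + 3·sin(x)   ⇒   f'(x) = 3·cos(x) - 3
  g(x) = asin(x)^2   ⇒   g'(x) = 2·asin(x)/sqrt(1 - x^2)
  lim(x→0) f'(x)/g'(x) = lim(x→0) (3·cos(x) - 3)/(2·asin(x)/sqrt(1 - x^2))
  = 0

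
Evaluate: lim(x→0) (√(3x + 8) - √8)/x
This is a standard limit.

Factor or rationalize the expression:
  lim(x→0) (√(3x + 8) - √8)/x = 3·sqrt(2)/8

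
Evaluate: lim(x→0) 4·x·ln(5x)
This is a 0·∞ indeterminate form.

Rewrite 0·∞ as a quotient (0/0 or ∞/∞ form), then apply L'Hôpital's rule:
  lim(x→0) 4·x·ln(5x) = 0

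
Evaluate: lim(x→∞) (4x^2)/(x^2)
This is an ∞/∞ indeterminate form.

Apply L'Hôpital's rule: differentiate numerator and denominator separately.
  f(x) = 4·x^2   ⇒   f'(x) = 8·x
  g(x) = x^2   ⇒   g'(x) = 2·x
  lim(x→∞) f'(x)/g'(x) = lim(x→∞) (8·x)/(2·x)
  = 4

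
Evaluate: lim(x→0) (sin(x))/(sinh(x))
This is a 0/0 indeterminate form.

Apply L'Hôpital's rule: differentiate numerator and denominator separately.
  f(x) = sin(x)   ⇒   f'(x) = cos(x)
  g(x) = sinh(x)   ⇒   g'(x) = cosh(x)
  lim(x→0) f'(x)/g'(x) = lim(x→0) (cos(x))/(cosh(x))
  = 1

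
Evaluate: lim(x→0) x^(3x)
This is an exponential indeterminate form.

For exponential indeterminate forms, take the natural log:
  Let L = lim(x→0) x^(3x)
  Then ln(L) = lim(x→0) [exponent × ln(base)]
  Evaluate using L'Hôpital or standard limits, then exponentiate.
  L = 1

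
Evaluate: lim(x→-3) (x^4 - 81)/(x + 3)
This is a standard limit.

Factor or rationalize the expression:
  lim(x→-3) (x^4 - 81)/(x + 3) = -108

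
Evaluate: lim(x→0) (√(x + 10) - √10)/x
This is a standard limit.

Factor or rationalize the expression:
  lim(x→0) (√(x + 10) - √10)/x = sqrt(10)/20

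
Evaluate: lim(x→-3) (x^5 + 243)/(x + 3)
This is a standard limit.

Factor or rationalize the expression:
  lim(x→-3) (x^5 + 243)/(x + 3) = 405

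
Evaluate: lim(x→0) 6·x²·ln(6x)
This is a 0·∞ indeterminate form.

Rewrite 0·∞ as a quotient (0/0 or ∞/∞ form), then apply L'Hôpital's rule:
  lim(x→0) 6·x²·ln(6x) = 0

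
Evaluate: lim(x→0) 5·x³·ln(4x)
This is a 0·∞ indeterminate form.

Rewrite 0·∞ as a quotient (0/0 or ∞/∞ form), then apply L'Hôpital's rule:
  lim(x→0) 5·x³·ln(4x) = 0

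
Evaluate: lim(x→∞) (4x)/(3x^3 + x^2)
This is an ∞/∞ indeterminate form.

Apply L'Hôpital's rule: differentiate numerator and denominator separately.
  f(x) = 4·x   ⇒   f'(x) = 4
  g(x) = 3·x^3 + x^2   ⇒   g'(x) = 9·x^2 + 2·x
  lim(x→∞) f'(x)/g'(x) = lim(x→∞) (4)/(9·x^2 + 2·x)
  = 0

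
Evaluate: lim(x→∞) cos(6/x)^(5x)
This is an exponential indeterminate form.

For exponential indeterminate forms, take the natural log:
  Let L = lim(x→∞) cos(6/x)^(5x)
  Then ln(L) = lim(x→∞) [exponent × ln(base)]
  Evaluate using L'Hôpital or standard limits, then exponentiate.
  L = 1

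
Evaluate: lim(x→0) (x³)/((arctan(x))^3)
This is a 0/0 indeterminate form.

Apply L'Hôpital's rule: differentiate numerator and denominator separately.
  f(x) = x^3   ⇒   f'(x) = 3·x^2
  g(x) = atan(x)^3   ⇒   g'(x) = 3·atan(x)^2/(x^2 + 1)
  lim(x→0) f'(x)/g'(x) = lim(x→0) (3·x^2)/(3·atan(x)^2/(x^2 + 1))
  = 1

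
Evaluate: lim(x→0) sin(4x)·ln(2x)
This is a 0·∞ indeterminate form.

Rewrite 0·∞ as a quotient (0/0 or ∞/∞ form), then apply L'Hôpital's rule:
  lim(x→0) sin(4x)·ln(2x) = 0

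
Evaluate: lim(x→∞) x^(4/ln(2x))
This is an exponential indeterminate form.

For exponential indeterminate forms, take the natural log:
  Let L = lim(x→∞) x^(4/ln(2x))
  Then ln(L) = lim(x→∞) [exponent × ln(base)]
  Evaluate using L'Hôpital or standard limits, then exponentiate.
  L = e^(4)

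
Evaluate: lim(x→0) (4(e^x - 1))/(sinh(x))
This is a 0/0 indeterminate form.

Apply L'Hôpital's rule: differentiate numerator and denominator separately.
  f(x) = 4·e^(x) - 4   ⇒   f'(x) = 4·e^(x)
  g(x) = sinh(x)   ⇒   g'(x) = cosh(x)
  lim(x→0) f'(x)/g'(x) = lim(x→0) (4·e^(x))/(cosh(x))
  = 4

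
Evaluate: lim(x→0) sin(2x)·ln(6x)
This is a 0·∞ indeterminate form.

Rewrite 0·∞ as a quotient (0/0 or ∞/∞ form), then apply L'Hôpital's rule:
  lim(x→0) sin(2x)·ln(6x) = 0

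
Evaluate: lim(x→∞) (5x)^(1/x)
This is an exponential indeterminate form.

For exponential indeterminate forms, take the natural log:
  Let L = lim(x→∞) (5x)^(1/x)
  Then ln(L) = lim(x→∞) [exponent × ln(base)]
  Evaluate using L'Hôpital or standard limits, then exponentiate.
  L = 1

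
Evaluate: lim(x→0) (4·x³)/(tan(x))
This is a 0/0 indeterminate form.

Apply L'Hôpital's rule: differentiate numerator and denominator separately.
  f(x) = 4·x^3   ⇒   f'(x) = 12·x^2
  g(x) = tan(x)   ⇒   g'(x) = tan(x)^2 + 1
  lim(x→0) f'(x)/g'(x) = lim(x→0) (12·x^2)/(tan(x)^2 + 1)
  = 0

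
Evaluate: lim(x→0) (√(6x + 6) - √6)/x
This is a standard limit.

Factor or rationalize the expression:
  lim(x→0) (√(6x + 6) - √6)/x = sqrt(6)/2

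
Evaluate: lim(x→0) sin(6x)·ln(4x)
This is a 0·∞ indeterminate form.

Rewrite 0·∞ as a quotient (0/0 or ∞/∞ form), then apply L'Hôpital's rule:
  lim(x→0) sin(6x)·ln(4x) = 0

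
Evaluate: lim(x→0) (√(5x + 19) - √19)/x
This is a standard limit.

Factor or rationalize the expression:
  lim(x→0) (√(5x + 19) - √19)/x = 5·sqrt(19)/38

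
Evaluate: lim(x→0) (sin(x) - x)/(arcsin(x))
This is a 0/0 indeterminate form.

Apply L'Hôpital's rule: differentiate numerator and denominator separately.
  f(x) = -x + sin(x)   ⇒   f'(x) = cos(x) - 1
  g(x) = asin(x)   ⇒   g'(x) = 1/sqrt(1 - x^2)
  lim(x→0) f'(x)/g'(x) = lim(x→0) (cos(x) - 1)/(1/sqrt(1 - x^2))
  = 0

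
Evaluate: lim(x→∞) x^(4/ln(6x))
This is an exponential indeterminate form.

For exponential indeterminate forms, take the natural log:
  Let L = lim(x→∞) x^(4/ln(6x))
  Then ln(L) = lim(x→∞) [exponent × ln(base)]
  Evaluate using L'Hôpital or standard limits, then exponentiate.
  L = e^(4)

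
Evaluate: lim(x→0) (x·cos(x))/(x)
This is a 0/0 indeterminate form.

Apply L'Hôpital's rule: differentiate numerator and denominator separately.
  f(x) = x·cos(x)   ⇒   f'(x) = -x·sin(x) + cos(x)
  g(x) = x   ⇒   g'(x) = 1
  lim(x→0) f'(x)/g'(x) = lim(x→0) (-x·sin(x) + cos(x))/(1)
  = 1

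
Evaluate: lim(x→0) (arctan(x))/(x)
This is a 0/0 indeterminate form.

Apply L'Hôpital's rule: differentiate numerator and denominator separately.
  f(x) = atan(x)   ⇒   f'(x) = 1/(x^2 + 1)
  g(x) = x   ⇒   g'(x) = 1
  lim(x→0) f'(x)/g'(x) = lim(x→0) (1/(x^2 + 1))/(1)
  = 1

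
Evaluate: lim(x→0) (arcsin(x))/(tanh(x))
This is a 0/0 indeterminate form.

Apply L'Hôpital's rule: differentiate numerator and denominator separately.
  f(x) = asin(x)   ⇒   f'(x) = 1/sqrt(1 - x^2)
  g(x) = tanh(x)   ⇒   g'(x) = 1 - tanh(x)^2
  lim(x→0) f'(x)/g'(x) = lim(x→0) (1/sqrt(1 - x^2))/(1 - tanh(x)^2)
  = 1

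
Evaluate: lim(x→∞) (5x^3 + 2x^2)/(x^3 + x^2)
This is an ∞/∞ indeterminate form.

Apply L'Hôpital's rule: differentiate numerator and denominator separately.
  f(x) = 5·x^3 + 2·x^2   ⇒   f'(x) = 15·x^2 + 4·x
  g(x) = x^3 + x^2   ⇒   g'(x) = 3·x^2 + 2·x
  lim(x→∞) f'(x)/g'(x) = lim(x→∞) (15·x^2 + 4·x)/(3·x^2 + 2·x)
  = 5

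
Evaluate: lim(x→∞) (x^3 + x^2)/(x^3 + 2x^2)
This is an ∞/∞ indeterminate form.

Apply L'Hôpital's rule: differentiate numerator and denominator separately.
  f(x) = x^3 + x^2   ⇒   f'(x) = 3·x^2 + 2·x
  g(x) = x^3 + 2·x^2   ⇒   g'(x) = 3·x^2 + 4·x
  lim(x→∞) f'(x)/g'(x) = lim(x→∞) (3·x^2 + 2·x)/(3·x^2 + 4·x)
  = 1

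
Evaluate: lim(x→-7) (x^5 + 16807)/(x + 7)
This is a standard limit.

Factor or rationalize the expression:
  lim(x→-7) (x^5 + 16807)/(x + 7) = 12005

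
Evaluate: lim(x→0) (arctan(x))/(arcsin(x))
This is a 0/0 indeterminate form.

Apply L'Hôpital's rule: differentiate numerator and denominator separately.
  f(x) = atan(x)   ⇒   f'(x) = 1/(x^2 + 1)
  g(x) = asin(x)   ⇒   g'(x) = 1/sqrt(1 - x^2)
  lim(x→0) f'(x)/g'(x) = lim(x→0) (1/(x^2 + 1))/(1/sqrt(1 - x^2))
  = 1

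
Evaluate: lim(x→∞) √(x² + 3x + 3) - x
This is an ∞-∞ indeterminate form.

Combine fractions or rationalize to convert ∞-∞ to 0/0 form:
  lim(x→∞) √(x² + 3x + 3) - x = 3/2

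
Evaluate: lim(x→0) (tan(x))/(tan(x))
This is a 0/0 indeterminate form.

Apply L'Hôpital's rule: differentiate numerator and denominator separately.
  f(x) = tan(x)   ⇒   f'(x) = tan(x)^2 + 1
  g(x) = tan(x)   ⇒   g'(x) = tan(x)^2 + 1
  lim(x→0) f'(x)/g'(x) = lim(x→0) (tan(x)^2 + 1)/(tan(x)^2 + 1)
  = 1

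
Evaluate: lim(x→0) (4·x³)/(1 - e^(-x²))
This is a 0/0 indeterminate form.

Apply L'Hôpital's rule: differentiate numerator and denominator separately.
  f(x) = 4·x^3   ⇒   f'(x) = 12·x^2
  g(x) = 1 - e^(-x^2)   ⇒   g'(x) = 2·x·e^(-x^2)
  lim(x→0) f'(x)/g'(x) = lim(x→0) (12·x^2)/(2·x·e^(-x^2))
  = 0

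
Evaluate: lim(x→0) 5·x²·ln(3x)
This is a 0·∞ indeterminate form.

Rewrite 0·∞ as a quotient (0/0 or ∞/∞ form), then apply L'Hôpital's rule:
  lim(x→0) 5·x²·ln(3x) = 0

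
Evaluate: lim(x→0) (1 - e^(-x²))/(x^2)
This is a 0/0 indeterminate form.

Apply L'Hôpital's rule: differentiate numerator and denominator separately.
  f(x) = 1 - e^(-x^2)   ⇒   f'(x) = 2·x·e^(-x^2)
  g(x) = x^2   ⇒   g'(x) = 2·x
  lim(x→0) f'(x)/g'(x) = lim(x→0) (2·x·e^(-x^2))/(2·x)
  = 1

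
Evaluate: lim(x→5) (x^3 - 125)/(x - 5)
This is a standard limit.

Factor or rationalize the expression:
  lim(x→5) (x^3 - 125)/(x - 5) = 75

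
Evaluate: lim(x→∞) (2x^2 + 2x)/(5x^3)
This is an ∞/∞ indeterminate form.

Apply L'Hôpital's rule: differentiate numerator and denominator separately.
  f(x) = 2·x^2 + 2·x   ⇒   f'(x) = 4·x + 2
  g(x) = 5·x^3   ⇒   g'(x) = 15·x^2
  lim(x→∞) f'(x)/g'(x) = lim(x→∞) (4·x + 2)/(15·x^2)
  = 0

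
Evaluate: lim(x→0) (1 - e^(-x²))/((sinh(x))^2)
This is a 0/0 indeterminate form.

Apply L'Hôpital's rule: differentiate numerator and denominator separately.
  f(x) = 1 - e^(-x^2)   ⇒   f'(x) = 2·x·e^(-x^2)
  g(x) = sinh(x)^2   ⇒   g'(x) = 2·sinh(x)·cosh(x)
  lim(x→0) f'(x)/g'(x) = lim(x→0) (2·x·e^(-x^2))/(2·sinh(x)·cosh(x))
  = 1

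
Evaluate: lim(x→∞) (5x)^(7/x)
This is an exponential indeterminate form.

For exponential indeterminate forms, take the natural log:
  Let L = lim(x→∞) (5x)^(7/x)
  Then ln(L) = lim(x→∞) [exponent × ln(base)]
  Evaluate using L'Hôpital or standard limits, then exponentiate.
  L = 1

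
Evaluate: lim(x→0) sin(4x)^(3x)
This is an exponential indeterminate form.

For exponential indeterminate forms, take the natural log:
  Let L = lim(x→0) sin(4x)^(3x)
  Then ln(L) = lim(x→0) [exponent × ln(base)]
  Evaluate using L'Hôpital or standard limits, then exponentiate.
  L = 1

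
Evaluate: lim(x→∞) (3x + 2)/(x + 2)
This is an ∞/∞ indeterminate form.

Apply L'Hôpital's rule: differentiate numerator and denominator separately.
  f(x) = 3·x + 2   ⇒   f'(x) = 3
  g(x) = x + 2   ⇒   g'(x) = 1
  lim(x→∞) f'(x)/g'(x) = lim(x→∞) (3)/(1)
  = 3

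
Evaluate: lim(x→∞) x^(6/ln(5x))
This is an exponential indeterminate form.

For exponential indeterminate forms, take the natural log:
  Let L = lim(x→∞) x^(6/ln(5x))
  Then ln(L) = lim(x→∞) [exponent × ln(base)]
  Evaluate using L'Hôpital or standard limits, then exponentiate.
  L = e^(6)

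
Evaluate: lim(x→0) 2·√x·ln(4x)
This is a 0·∞ indeterminate form.

Rewrite 0·∞ as a quotient (0/0 or ∞/∞ form), then apply L'Hôpital's rule:
  lim(x→0) 2·√x·ln(4x) = 0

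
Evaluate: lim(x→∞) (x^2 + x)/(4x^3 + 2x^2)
This is an ∞/∞ indeterminate form.

Apply L'Hôpital's rule: differentiate numerator and denominator separately.
  f(x) = x^2 + x   ⇒   f'(x) = 2·x + 1
  g(x) = 4·x^3 + 2·x^2   ⇒   g'(x) = 12·x^2 + 4·x
  lim(x→∞) f'(x)/g'(x) = lim(x→∞) (2·x + 1)/(12·x^2 + 4·x)
  = 0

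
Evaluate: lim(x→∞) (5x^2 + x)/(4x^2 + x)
This is an ∞/∞ indeterminate form.

Apply L'Hôpital's rule: differentiate numerator and denominator separately.
  f(x) = 5·x^2 + x   ⇒   f'(x) = 10·x + 1
  g(x) = 4·x^2 + x   ⇒   g'(x) = 8·x + 1
  lim(x→∞) f'(x)/g'(x) = lim(x→∞) (10·x + 1)/(8·x + 1)
  = 5/4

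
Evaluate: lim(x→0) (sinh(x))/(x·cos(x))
This is a 0/0 indeterminate form.

Apply L'Hôpital's rule: differentiate numerator and denominator separately.
  f(x) = sinh(x)   ⇒   f'(x) = cosh(x)
  g(x) = x·cos(x)   ⇒   g'(x) = -x·sin(x) + cos(x)
  lim(x→0) f'(x)/g'(x) = lim(x→0) (cosh(x))/(-x·sin(x) + cos(x))
  = 1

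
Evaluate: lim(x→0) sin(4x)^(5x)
This is an exponential indeterminate form.

For exponential indeterminate forms, take the natural log:
  Let L = lim(x→0) sin(4x)^(5x)
  Then ln(L) = lim(x→0) [exponent × ln(base)]
  Evaluate using L'Hôpital or standard limits, then exponentiate.
  L = 1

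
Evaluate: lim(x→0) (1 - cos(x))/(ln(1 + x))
This is a 0/0 indeterminate form.

Apply L'Hôpital's rule: differentiate numerator and denominator separately.
  f(x) = 1 - cos(x)   ⇒   f'(x) = sin(x)
  g(x) = ln(x + 1)   ⇒   g'(x) = 1/(x + 1)
  lim(x→0) f'(x)/g'(x) = lim(x→0) (sin(x))/(1/(x + 1))
  = 0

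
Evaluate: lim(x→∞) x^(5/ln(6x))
This is an exponential indeterminate form.

For exponential indeterminate forms, take the natural log:
  Let L = lim(x→∞) x^(5/ln(6x))
  Then ln(L) = lim(x→∞) [exponent × ln(base)]
  Evaluate using L'Hôpital or standard limits, then exponentiate.
  L = e^(5)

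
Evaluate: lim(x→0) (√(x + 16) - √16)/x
This is a standard limit.

Factor or rationalize the expression:
  lim(x→0) (√(x + 16) - √16)/x = 1/8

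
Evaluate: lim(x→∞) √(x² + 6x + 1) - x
This is an ∞-∞ indeterminate form.

Combine fractions or rationalize to convert ∞-∞ to 0/0 form:
  lim(x→∞) √(x² + 6x + 1) - x = 3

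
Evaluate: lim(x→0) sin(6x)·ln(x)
This is a 0·∞ indeterminate form.

Rewrite 0·∞ as a quotient (0/0 or ∞/∞ form), then apply L'Hôpital's rule:
  lim(x→0) sin(6x)·ln(x) = 0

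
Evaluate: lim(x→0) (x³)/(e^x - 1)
This is a 0/0 indeterminate form.

Apply L'Hôpital's rule: differentiate numerator and denominator separately.
  f(x) = x^3   ⇒   f'(x) = 3·x^2
  g(x) = e^(x) - 1   ⇒   g'(x) = e^(x)
  lim(x→0) f'(x)/g'(x) = lim(x→0) (3·x^2)/(e^(x))
  = 0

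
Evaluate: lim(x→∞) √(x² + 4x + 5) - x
This is an ∞-∞ indeterminate form.

Combine fractions or rationalize to convert ∞-∞ to 0/0 form:
  lim(x→∞) √(x² + 4x + 5) - x = 2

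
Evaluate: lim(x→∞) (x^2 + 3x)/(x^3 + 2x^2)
This is an ∞/∞ indeterminate form.

Apply L'Hôpital's rule: differentiate numerator and denominator separately.
  f(x) = x^2 + 3·x   ⇒   f'(x) = 2·x + 3
  g(x) = x^3 + 2·x^2   ⇒   g'(x) = 3·x^2 + 4·x
  lim(x→∞) f'(x)/g'(x) = lim(x→∞) (2·x + 3)/(3·x^2 + 4·x)
  = 0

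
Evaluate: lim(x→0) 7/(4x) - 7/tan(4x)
This is an ∞-∞ indeterminate form.

Combine fractions or rationalize to convert ∞-∞ to 0/0 form:
  lim(x→0) 7/(4x) - 7/tan(4x) = 0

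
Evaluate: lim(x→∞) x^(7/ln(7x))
This is an exponential indeterminate form.

For exponential indeterminate forms, take the natural log:
  Let L = lim(x→∞) x^(7/ln(7x))
  Then ln(L) = lim(x→∞) [exponent × ln(base)]
  Evaluate using L'Hôpital or standard limits, then exponentiate.
  L = e^(7)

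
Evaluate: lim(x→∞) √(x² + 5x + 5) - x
This is an ∞-∞ indeterminate form.

Combine fractions or rationalize to convert ∞-∞ to 0/0 form:
  lim(x→∞) √(x² + 5x + 5) - x = 5/2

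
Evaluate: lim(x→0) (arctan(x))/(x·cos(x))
This is a 0/0 indeterminate form.

Apply L'Hôpital's rule: differentiate numerator and denominator separately.
  f(x) = atan(x)   ⇒   f'(x) = 1/(x^2 + 1)
  g(x) = x·cos(x)   ⇒   g'(x) = -x·sin(x) + cos(x)
  lim(x→0) f'(x)/g'(x) = lim(x→0) (1/(x^2 + 1))/(-x·sin(x) + cos(x))
  = 1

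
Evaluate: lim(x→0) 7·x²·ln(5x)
This is a 0·∞ indeterminate form.

Rewrite 0·∞ as a quotient (0/0 or ∞/∞ form), then apply L'Hôpital's rule:
  lim(x→0) 7·x²·ln(5x) = 0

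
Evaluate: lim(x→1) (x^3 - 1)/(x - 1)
This is a standard limit.

Factor or rationalize the expression:
  lim(x→1) (x^3 - 1)/(x - 1) = 3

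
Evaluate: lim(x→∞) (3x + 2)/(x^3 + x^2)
This is an ∞/∞ indeterminate form.

Apply L'Hôpital's rule: differentiate numerator and denominator separately.
  f(x) = 3·x + 2   ⇒   f'(x) = 3
  g(x) = x^3 + x^2   ⇒   g'(x) = 3·x^2 + 2·x
  lim(x→∞) f'(x)/g'(x) = lim(x→∞) (3)/(3·x^2 + 2·x)
  = 0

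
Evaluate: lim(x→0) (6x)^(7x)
This is an exponential indeterminate form.

For exponential indeterminate forms, take the natural log:
  Let L = lim(x→0) (6x)^(7x)
  Then ln(L) = lim(x→0) [exponent × ln(base)]
  Evaluate using L'Hôpital or standard limits, then exponentiate.
  L = 1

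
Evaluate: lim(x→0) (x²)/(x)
This is a 0/0 indeterminate form.

Apply L'Hôpital's rule: differentiate numerator and denominator separately.
  f(x) = x^2   ⇒   f'(x) = 2·x
  g(x) = x   ⇒   g'(x) = 1
  lim(x→0) f'(x)/g'(x) = lim(x→0) (2·x)/(1)
  = 0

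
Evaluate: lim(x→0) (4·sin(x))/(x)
This is a 0/0 indeterminate form.

Apply L'Hôpital's rule: differentiate numerator and denominator separately.
  f(x) = 4·sin(x)   ⇒   f'(x) = 4·cos(x)
  g(x) = x   ⇒   g'(x) = 1
  lim(x→0) f'(x)/g'(x) = lim(x→0) (4·cos(x))/(1)
  = 4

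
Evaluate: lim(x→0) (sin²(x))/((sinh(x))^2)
This is a 0/0 indeterminate form.

Apply L'Hôpital's rule: differentiate numerator and denominator separately.
  f(x) = sin(x)^2   ⇒   f'(x) = 2·sin(x)·cos(x)
  g(x) = sinh(x)^2   ⇒   g'(x) = 2·sinh(x)·cosh(x)
  lim(x→0) f'(x)/g'(x) = lim(x→0) (2·sin(x)·cos(x))/(2·sinh(x)·cosh(x))
  = 1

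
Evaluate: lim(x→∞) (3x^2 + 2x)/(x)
This is an ∞/∞ indeterminate form.

Apply L'Hôpital's rule: differentiate numerator and denominator separately.
  f(x) = 3·x^2 + 2·x   ⇒   f'(x) = 6·x + 2
  g(x) = x   ⇒   g'(x) = 1
  lim(x→∞) f'(x)/g'(x) = lim(x→∞) (6·x + 2)/(1)
  = ∞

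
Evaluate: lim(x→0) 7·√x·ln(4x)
This is a 0·∞ indeterminate form.

Rewrite 0·∞ as a quotient (0/0 or ∞/∞ form), then apply L'Hôpital's rule:
  lim(x→0) 7·√x·ln(4x) = 0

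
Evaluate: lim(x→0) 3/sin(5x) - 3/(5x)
This is an ∞-∞ indeterminate form.

Combine fractions or rationalize to convert ∞-∞ to 0/0 form:
  lim(x→0) 3/sin(5x) - 3/(5x) = 0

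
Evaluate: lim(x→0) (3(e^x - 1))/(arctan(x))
This is a 0/0 indeterminate form.

Apply L'Hôpital's rule: differentiate numerator and denominator separately.
  f(x) = 3·e^(x) - 3   ⇒   f'(x) = 3·e^(x)
  g(x) = atan(x)   ⇒   g'(x) = 1/(x^2 + 1)
  lim(x→0) f'(x)/g'(x) = lim(x→0) (3·e^(x))/(1/(x^2 + 1))
  = 3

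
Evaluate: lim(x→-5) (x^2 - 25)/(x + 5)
This is a standard limit.

Factor or rationalize the expression:
  lim(x→-5) (x^2 - 25)/(x + 5) = -10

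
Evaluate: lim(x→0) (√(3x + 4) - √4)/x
This is a standard limit.

Factor or rationalize the expression:
  lim(x→0) (√(3x + 4) - √4)/x = 3/4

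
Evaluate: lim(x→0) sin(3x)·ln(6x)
This is a 0·∞ indeterminate form.

Rewrite 0·∞ as a quotient (0/0 or ∞/∞ form), then apply L'Hôpital's rule:
  lim(x→0) sin(3x)·ln(6x) = 0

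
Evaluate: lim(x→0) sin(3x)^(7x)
This is an exponential indeterminate form.

For exponential indeterminate forms, take the natural log:
  Let L = lim(x→0) sin(3x)^(7x)
  Then ln(L) = lim(x→0) [exponent × ln(base)]
  Evaluate using L'Hôpital or standard limits, then exponentiate.
  L = 1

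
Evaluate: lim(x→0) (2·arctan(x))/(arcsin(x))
This is a 0/0 indeterminate form.

Apply L'Hôpital's rule: differentiate numerator and denominator separately.
  f(x) = 2·atan(x)   ⇒   f'(x) = 2/(x^2 + 1)
  g(x) = asin(x)   ⇒   g'(x) = 1/sqrt(1 - x^2)
  lim(x→0) f'(x)/g'(x) = lim(x→0) (2/(x^2 + 1))/(1/sqrt(1 - x^2))
  = 2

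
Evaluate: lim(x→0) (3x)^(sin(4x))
This is an exponential indeterminate form.

For exponential indeterminate forms, take the natural log:
  Let L = lim(x→0) (3x)^(sin(4x))
  Then ln(L) = lim(x→0) [exponent × ln(base)]
  Evaluate using L'Hôpital or standard limits, then exponentiate.
  L = 1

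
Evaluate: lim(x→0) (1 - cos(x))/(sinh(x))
This is a 0/0 indeterminate form.

Apply L'Hôpital's rule: differentiate numerator and denominator separately.
  f(x) = 1 - cos(x)   ⇒   f'(x) = sin(x)
  g(x) = sinh(x)   ⇒   g'(x) = cosh(x)
  lim(x→0) f'(x)/g'(x) = lim(x→0) (sin(x))/(cosh(x))
  = 0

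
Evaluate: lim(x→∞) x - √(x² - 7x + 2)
This is an ∞-∞ indeterminate form.

Combine fractions or rationalize to convert ∞-∞ to 0/0 form:
  lim(x→∞) x - √(x² - 7x + 2) = 7/2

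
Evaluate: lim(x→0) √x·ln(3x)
This is a 0·∞ indeterminate form.

Rewrite 0·∞ as a quotient (0/0 or ∞/∞ form), then apply L'Hôpital's rule:
  lim(x→0) √x·ln(3x) = 0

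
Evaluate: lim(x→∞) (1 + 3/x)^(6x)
This is an exponential indeterminate form.

For exponential indeterminate forms, take the natural log:
  Let L = lim(x→∞) (1 + 3/x)^(6x)
  Then ln(L) = lim(x→∞) [exponent × ln(base)]
  Evaluate using L'Hôpital or standard limits, then exponentiate.
  L = e^(18)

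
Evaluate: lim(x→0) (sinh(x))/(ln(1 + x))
This is a 0/0 indeterminate form.

Apply L'Hôpital's rule: differentiate numerator and denominator separately.
  f(x) = sinh(x)   ⇒   f'(x) = cosh(x)
  g(x) = ln(x + 1)   ⇒   g'(x) = 1/(x + 1)
  lim(x→0) f'(x)/g'(x) = lim(x→0) (cosh(x))/(1/(x + 1))
  = 1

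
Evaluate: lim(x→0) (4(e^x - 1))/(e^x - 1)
This is a 0/0 indeterminate form.

Apply L'Hôpital's rule: differentiate numerator and denominator separately.
  f(x) = 4·e^(x) - 4   ⇒   f'(x) = 4·e^(x)
  g(x) = e^(x) - 1   ⇒   g'(x) = e^(x)
  lim(x→0) f'(x)/g'(x) = lim(x→0) (4·e^(x))/(e^(x))
  = 4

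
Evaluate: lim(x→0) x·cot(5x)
This is a 0·∞ indeterminate form.

Rewrite 0·∞ as a quotient (0/0 or ∞/∞ form), then apply L'Hôpital's rule:
  lim(x→0) x·cot(5x) = 1/5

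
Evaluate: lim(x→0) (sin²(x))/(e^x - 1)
This is a 0/0 indeterminate form.

Apply L'Hôpital's rule: differentiate numerator and denominator separately.
  f(x) = sin(x)^2   ⇒   f'(x) = 2·sin(x)·cos(x)
  g(x) = e^(x) - 1   ⇒   g'(x) = e^(x)
  lim(x→0) f'(x)/g'(x) = lim(x→0) (2·sin(x)·cos(x))/(e^(x))
  = 0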